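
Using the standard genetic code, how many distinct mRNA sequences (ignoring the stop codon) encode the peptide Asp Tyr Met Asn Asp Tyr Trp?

Asp: 2 codons.
Tyr: 2 codons.
Met: 1 codon.
Asn: 2 codons.
Asp: 2 codons.
Tyr: 2 codons.
Trp: 1 codon.
2 × 2 × 1 × 2 × 2 × 2 × 1 = 32.

32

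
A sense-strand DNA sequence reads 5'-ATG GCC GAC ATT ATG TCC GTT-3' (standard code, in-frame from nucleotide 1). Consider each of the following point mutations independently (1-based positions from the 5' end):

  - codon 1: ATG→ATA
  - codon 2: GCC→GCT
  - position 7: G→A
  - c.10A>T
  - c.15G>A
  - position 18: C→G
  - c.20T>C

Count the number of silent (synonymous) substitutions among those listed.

2

Codon 1: ATG (Met) → ATA (Ile) — missense.
Codon 2: GCC (Ala) → GCT (Ala) — synonymous.
Codon 3: GAC (Asp) → AAC (Asn) — missense.
Codon 4: ATT (Ile) → TTT (Phe) — missense.
Codon 5: ATG (Met) → ATA (Ile) — missense.
Codon 6: TCC (Ser) → TCG (Ser) — synonymous.
Codon 7: GTT (Val) → GCT (Ala) — missense.
Synonymous: 2 of 7.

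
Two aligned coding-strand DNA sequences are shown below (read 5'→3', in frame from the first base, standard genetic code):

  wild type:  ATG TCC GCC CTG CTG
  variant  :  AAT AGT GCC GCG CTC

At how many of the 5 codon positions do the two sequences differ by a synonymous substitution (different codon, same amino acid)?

Codon 1: ATG Met / AAT Asn — nonsynonymous.
Codon 2: TCC Ser / AGT Ser — synonymous.
Codon 3: GCC Ala / GCC Ala — identical.
Codon 4: CTG Leu / GCG Ala — nonsynonymous.
Codon 5: CTG Leu / CTC Leu — synonymous.
Synonymous differences: 2.

2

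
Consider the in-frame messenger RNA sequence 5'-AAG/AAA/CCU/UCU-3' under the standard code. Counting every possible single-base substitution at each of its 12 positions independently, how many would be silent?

Codon 1 (AAG, Lys): 1 synonymous substitution.
Codon 2 (AAA, Lys): 1 synonymous substitution.
Codon 3 (CCU, Pro): 3 synonymous substitutions.
Codon 4 (UCU, Ser): 3 synonymous substitutions.
Total: 1 + 1 + 3 + 3 = 8.

8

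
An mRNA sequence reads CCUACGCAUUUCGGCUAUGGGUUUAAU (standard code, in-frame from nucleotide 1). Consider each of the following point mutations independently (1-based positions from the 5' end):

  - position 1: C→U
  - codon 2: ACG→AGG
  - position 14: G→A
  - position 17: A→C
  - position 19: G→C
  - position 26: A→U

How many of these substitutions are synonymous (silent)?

Codon 1: CCU (Pro) → UCU (Ser) — missense.
Codon 2: ACG (Thr) → AGG (Arg) — missense.
Codon 5: GGC (Gly) → GAC (Asp) — missense.
Codon 6: UAU (Tyr) → UCU (Ser) — missense.
Codon 7: GGG (Gly) → CGG (Arg) — missense.
Codon 9: AAU (Asn) → AUU (Ile) — missense.
Synonymous: 0 of 6.

0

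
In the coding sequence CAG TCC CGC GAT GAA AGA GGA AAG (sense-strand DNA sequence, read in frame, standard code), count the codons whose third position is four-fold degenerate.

3

Codon 1 CAG (Gln): third position 2-fold.
Codon 2 TCC (Ser): third position 4-fold.
Codon 3 CGC (Arg): third position 4-fold.
Codon 4 GAT (Asp): third position 2-fold.
Codon 5 GAA (Glu): third position 2-fold.
Codon 6 AGA (Arg): third position 2-fold.
Codon 7 GGA (Gly): third position 4-fold.
Codon 8 AAG (Lys): third position 2-fold.
Four-fold degenerate third positions: 3.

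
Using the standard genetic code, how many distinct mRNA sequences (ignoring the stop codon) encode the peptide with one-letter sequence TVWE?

32

Thr: 4 codons.
Val: 4 codons.
Trp: 1 codon.
Glu: 2 codons.
4 × 4 × 1 × 2 = 32.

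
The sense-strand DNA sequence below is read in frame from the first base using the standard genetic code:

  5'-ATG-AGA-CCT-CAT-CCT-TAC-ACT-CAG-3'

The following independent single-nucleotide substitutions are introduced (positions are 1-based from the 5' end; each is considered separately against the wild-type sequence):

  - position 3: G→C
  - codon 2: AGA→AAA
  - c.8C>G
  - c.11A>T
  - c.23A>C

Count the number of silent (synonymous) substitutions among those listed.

Codon 1: ATG (Met) → ATC (Ile) — missense.
Codon 2: AGA (Arg) → AAA (Lys) — missense.
Codon 3: CCT (Pro) → CGT (Arg) — missense.
Codon 4: CAT (His) → CTT (Leu) — missense.
Codon 8: CAG (Gln) → CCG (Pro) — missense.
Synonymous: 0 of 5.

0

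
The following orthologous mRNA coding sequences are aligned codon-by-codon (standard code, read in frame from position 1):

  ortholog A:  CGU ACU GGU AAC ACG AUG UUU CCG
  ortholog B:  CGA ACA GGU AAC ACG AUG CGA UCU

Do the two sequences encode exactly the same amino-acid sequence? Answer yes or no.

no

Codon 1: CGU Arg / CGA Arg — synonymous.
Codon 2: ACU Thr / ACA Thr — synonymous.
Codon 3: GGU Gly / GGU Gly — identical.
Codon 4: AAC Asn / AAC Asn — identical.
Codon 5: ACG Thr / ACG Thr — identical.
Codon 6: AUG Met / AUG Met — identical.
Codon 7: UUU Phe / CGA Arg — nonsynonymous.
Codon 8: CCG Pro / UCU Ser — nonsynonymous.
Nonsynonymous differences: 2 → different protein.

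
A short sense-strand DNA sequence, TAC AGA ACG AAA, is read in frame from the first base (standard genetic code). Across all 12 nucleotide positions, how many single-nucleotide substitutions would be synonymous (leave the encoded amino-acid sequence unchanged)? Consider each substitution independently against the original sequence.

Codon 1 (TAC, Tyr): 1 synonymous substitution.
Codon 2 (AGA, Arg): 2 synonymous substitutions.
Codon 3 (ACG, Thr): 3 synonymous substitutions.
Codon 4 (AAA, Lys): 1 synonymous substitution.
Total: 1 + 2 + 3 + 1 = 7.

7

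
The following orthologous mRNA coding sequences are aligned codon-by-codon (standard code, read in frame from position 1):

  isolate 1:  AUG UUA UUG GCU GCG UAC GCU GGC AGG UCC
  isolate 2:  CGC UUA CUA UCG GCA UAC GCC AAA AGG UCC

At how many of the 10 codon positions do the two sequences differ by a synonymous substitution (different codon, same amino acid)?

3

Codon 1: AUG Met / CGC Arg — nonsynonymous.
Codon 2: UUA Leu / UUA Leu — identical.
Codon 3: UUG Leu / CUA Leu — synonymous.
Codon 4: GCU Ala / UCG Ser — nonsynonymous.
Codon 5: GCG Ala / GCA Ala — synonymous.
Codon 6: UAC Tyr / UAC Tyr — identical.
Codon 7: GCU Ala / GCC Ala — synonymous.
Codon 8: GGC Gly / AAA Lys — nonsynonymous.
Codon 9: AGG Arg / AGG Arg — identical.
Codon 10: UCC Ser / UCC Ser — identical.
Synonymous differences: 3.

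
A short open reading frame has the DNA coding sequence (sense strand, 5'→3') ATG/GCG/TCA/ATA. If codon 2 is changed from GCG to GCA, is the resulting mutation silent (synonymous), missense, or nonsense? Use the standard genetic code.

Position 6 falls in codon 2: GCG → Ala.
After the substitution the codon is GCA → Ala.
Both encode Ala, so the change is synonymous.

silent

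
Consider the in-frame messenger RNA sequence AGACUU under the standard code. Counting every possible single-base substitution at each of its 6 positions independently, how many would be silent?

5

Codon 1 (AGA, Arg): 2 synonymous substitutions.
Codon 2 (CUU, Leu): 3 synonymous substitutions.
Total: 2 + 3 = 5.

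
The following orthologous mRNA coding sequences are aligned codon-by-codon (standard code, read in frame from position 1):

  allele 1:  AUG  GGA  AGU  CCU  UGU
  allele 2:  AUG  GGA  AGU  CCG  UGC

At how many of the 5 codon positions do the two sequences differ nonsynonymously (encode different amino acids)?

Codon 1: AUG Met / AUG Met — identical.
Codon 2: GGA Gly / GGA Gly — identical.
Codon 3: AGU Ser / AGU Ser — identical.
Codon 4: CCU Pro / CCG Pro — synonymous.
Codon 5: UGU Cys / UGC Cys — synonymous.
Nonsynonymous differences: 0.

0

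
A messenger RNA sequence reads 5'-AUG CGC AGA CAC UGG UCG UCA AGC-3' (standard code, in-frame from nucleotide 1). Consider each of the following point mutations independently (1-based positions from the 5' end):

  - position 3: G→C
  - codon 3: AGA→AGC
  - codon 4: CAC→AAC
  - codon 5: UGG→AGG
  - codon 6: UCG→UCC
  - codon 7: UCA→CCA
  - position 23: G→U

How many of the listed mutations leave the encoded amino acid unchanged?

1

Codon 1: AUG (Met) → AUC (Ile) — missense.
Codon 3: AGA (Arg) → AGC (Ser) — missense.
Codon 4: CAC (His) → AAC (Asn) — missense.
Codon 5: UGG (Trp) → AGG (Arg) — missense.
Codon 6: UCG (Ser) → UCC (Ser) — synonymous.
Codon 7: UCA (Ser) → CCA (Pro) — missense.
Codon 8: AGC (Ser) → AUC (Ile) — missense.
Synonymous: 1 of 7.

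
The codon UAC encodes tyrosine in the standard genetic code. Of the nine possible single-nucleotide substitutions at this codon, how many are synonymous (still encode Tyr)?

Position 1: none → 0 synonymous.
Position 2: none → 0 synonymous.
Position 3: UAU → 1 synonymous.
Total: 0 + 0 + 1 = 1.

1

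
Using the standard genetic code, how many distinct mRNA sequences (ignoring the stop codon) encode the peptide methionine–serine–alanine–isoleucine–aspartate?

Met: 1 codon.
Ser: 6 codons.
Ala: 4 codons.
Ile: 3 codons.
Asp: 2 codons.
1 × 6 × 4 × 3 × 2 = 144.

144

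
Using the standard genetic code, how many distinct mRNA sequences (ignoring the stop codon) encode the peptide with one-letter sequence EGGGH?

256

Glu: 2 codons.
Gly: 4 codons.
Gly: 4 codons.
Gly: 4 codons.
His: 2 codons.
2 × 4 × 4 × 4 × 2 = 256.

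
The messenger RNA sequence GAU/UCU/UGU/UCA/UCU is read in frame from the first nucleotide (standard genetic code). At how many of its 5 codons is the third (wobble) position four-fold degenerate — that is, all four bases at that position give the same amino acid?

Codon 1 GAU (Asp): third position 2-fold.
Codon 2 UCU (Ser): third position 4-fold.
Codon 3 UGU (Cys): third position 2-fold.
Codon 4 UCA (Ser): third position 4-fold.
Codon 5 UCU (Ser): third position 4-fold.
Four-fold degenerate third positions: 3.

3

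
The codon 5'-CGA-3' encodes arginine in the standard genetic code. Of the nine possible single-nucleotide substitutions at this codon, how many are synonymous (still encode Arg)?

Position 1: AGA → 1 synonymous.
Position 2: none → 0 synonymous.
Position 3: CGU, CGC, CGG → 3 synonymous.
Total: 1 + 0 + 3 = 4.

4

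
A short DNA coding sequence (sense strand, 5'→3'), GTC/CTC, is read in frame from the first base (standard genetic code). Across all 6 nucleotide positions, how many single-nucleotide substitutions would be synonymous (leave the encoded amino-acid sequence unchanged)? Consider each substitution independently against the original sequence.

Codon 1 (GTC, Val): 3 synonymous substitutions.
Codon 2 (CTC, Leu): 3 synonymous substitutions.
Total: 3 + 3 = 6.

6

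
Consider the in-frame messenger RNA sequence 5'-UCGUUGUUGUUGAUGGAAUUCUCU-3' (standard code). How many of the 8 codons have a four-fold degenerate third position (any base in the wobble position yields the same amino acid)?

Codon 1 UCG (Ser): third position 4-fold.
Codon 2 UUG (Leu): third position 2-fold.
Codon 3 UUG (Leu): third position 2-fold.
Codon 4 UUG (Leu): third position 2-fold.
Codon 5 AUG (Met): third position 1-fold.
Codon 6 GAA (Glu): third position 2-fold.
Codon 7 UUC (Phe): third position 2-fold.
Codon 8 UCU (Ser): third position 4-fold.
Four-fold degenerate third positions: 2.

2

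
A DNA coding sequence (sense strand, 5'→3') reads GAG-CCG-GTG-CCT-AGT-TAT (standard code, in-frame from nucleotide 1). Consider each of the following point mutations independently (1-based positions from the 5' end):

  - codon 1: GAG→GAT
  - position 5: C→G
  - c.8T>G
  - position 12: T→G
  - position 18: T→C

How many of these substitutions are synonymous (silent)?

Codon 1: GAG (Glu) → GAT (Asp) — missense.
Codon 2: CCG (Pro) → CGG (Arg) — missense.
Codon 3: GTG (Val) → GGG (Gly) — missense.
Codon 4: CCT (Pro) → CCG (Pro) — synonymous.
Codon 6: TAT (Tyr) → TAC (Tyr) — synonymous.
Synonymous: 2 of 5.

2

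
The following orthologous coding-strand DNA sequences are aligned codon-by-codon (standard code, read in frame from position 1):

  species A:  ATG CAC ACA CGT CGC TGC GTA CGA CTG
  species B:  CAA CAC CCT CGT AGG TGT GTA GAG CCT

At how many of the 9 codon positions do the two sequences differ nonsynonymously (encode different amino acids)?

4

Codon 1: ATG Met / CAA Gln — nonsynonymous.
Codon 2: CAC His / CAC His — identical.
Codon 3: ACA Thr / CCT Pro — nonsynonymous.
Codon 4: CGT Arg / CGT Arg — identical.
Codon 5: CGC Arg / AGG Arg — synonymous.
Codon 6: TGC Cys / TGT Cys — synonymous.
Codon 7: GTA Val / GTA Val — identical.
Codon 8: CGA Arg / GAG Glu — nonsynonymous.
Codon 9: CTG Leu / CCT Pro — nonsynonymous.
Nonsynonymous differences: 4.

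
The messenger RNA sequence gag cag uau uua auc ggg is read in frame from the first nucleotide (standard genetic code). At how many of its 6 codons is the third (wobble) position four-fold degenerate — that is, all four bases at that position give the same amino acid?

1

Codon 1 GAG (Glu): third position 2-fold.
Codon 2 CAG (Gln): third position 2-fold.
Codon 3 UAU (Tyr): third position 2-fold.
Codon 4 UUA (Leu): third position 2-fold.
Codon 5 AUC (Ile): third position 3-fold.
Codon 6 GGG (Gly): third position 4-fold.
Four-fold degenerate third positions: 1.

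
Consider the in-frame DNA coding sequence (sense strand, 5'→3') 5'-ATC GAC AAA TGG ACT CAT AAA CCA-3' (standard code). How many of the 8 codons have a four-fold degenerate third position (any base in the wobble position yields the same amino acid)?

Codon 1 ATC (Ile): third position 3-fold.
Codon 2 GAC (Asp): third position 2-fold.
Codon 3 AAA (Lys): third position 2-fold.
Codon 4 TGG (Trp): third position 1-fold.
Codon 5 ACT (Thr): third position 4-fold.
Codon 6 CAT (His): third position 2-fold.
Codon 7 AAA (Lys): third position 2-fold.
Codon 8 CCA (Pro): third position 4-fold.
Four-fold degenerate third positions: 2.

2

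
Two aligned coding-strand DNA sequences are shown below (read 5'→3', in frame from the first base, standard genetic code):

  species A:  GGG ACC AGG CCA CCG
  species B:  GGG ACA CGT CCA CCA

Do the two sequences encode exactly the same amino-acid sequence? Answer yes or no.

Codon 1: GGG Gly / GGG Gly — identical.
Codon 2: ACC Thr / ACA Thr — synonymous.
Codon 3: AGG Arg / CGT Arg — synonymous.
Codon 4: CCA Pro / CCA Pro — identical.
Codon 5: CCG Pro / CCA Pro — synonymous.
Nonsynonymous differences: 0 → same protein.

yes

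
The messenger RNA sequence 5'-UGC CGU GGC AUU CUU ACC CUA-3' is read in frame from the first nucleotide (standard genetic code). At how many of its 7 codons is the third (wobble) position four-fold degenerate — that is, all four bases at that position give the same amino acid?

Codon 1 UGC (Cys): third position 2-fold.
Codon 2 CGU (Arg): third position 4-fold.
Codon 3 GGC (Gly): third position 4-fold.
Codon 4 AUU (Ile): third position 3-fold.
Codon 5 CUU (Leu): third position 4-fold.
Codon 6 ACC (Thr): third position 4-fold.
Codon 7 CUA (Leu): third position 4-fold.
Four-fold degenerate third positions: 5.

5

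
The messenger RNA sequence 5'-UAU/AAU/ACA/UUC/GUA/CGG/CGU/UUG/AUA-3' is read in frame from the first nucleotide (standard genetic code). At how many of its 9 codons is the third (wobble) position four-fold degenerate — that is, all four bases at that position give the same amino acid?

Codon 1 UAU (Tyr): third position 2-fold.
Codon 2 AAU (Asn): third position 2-fold.
Codon 3 ACA (Thr): third position 4-fold.
Codon 4 UUC (Phe): third position 2-fold.
Codon 5 GUA (Val): third position 4-fold.
Codon 6 CGG (Arg): third position 4-fold.
Codon 7 CGU (Arg): third position 4-fold.
Codon 8 UUG (Leu): third position 2-fold.
Codon 9 AUA (Ile): third position 3-fold.
Four-fold degenerate third positions: 4.

4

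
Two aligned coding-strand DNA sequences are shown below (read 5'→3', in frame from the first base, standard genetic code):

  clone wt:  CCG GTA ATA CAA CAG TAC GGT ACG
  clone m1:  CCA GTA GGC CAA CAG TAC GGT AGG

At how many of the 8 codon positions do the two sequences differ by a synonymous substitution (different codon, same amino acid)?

Codon 1: CCG Pro / CCA Pro — synonymous.
Codon 2: GTA Val / GTA Val — identical.
Codon 3: ATA Ile / GGC Gly — nonsynonymous.
Codon 4: CAA Gln / CAA Gln — identical.
Codon 5: CAG Gln / CAG Gln — identical.
Codon 6: TAC Tyr / TAC Tyr — identical.
Codon 7: GGT Gly / GGT Gly — identical.
Codon 8: ACG Thr / AGG Arg — nonsynonymous.
Synonymous differences: 1.

1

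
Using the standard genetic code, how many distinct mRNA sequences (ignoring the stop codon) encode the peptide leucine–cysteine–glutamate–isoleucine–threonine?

288

Leu: 6 codons.
Cys: 2 codons.
Glu: 2 codons.
Ile: 3 codons.
Thr: 4 codons.
6 × 2 × 2 × 3 × 4 = 288.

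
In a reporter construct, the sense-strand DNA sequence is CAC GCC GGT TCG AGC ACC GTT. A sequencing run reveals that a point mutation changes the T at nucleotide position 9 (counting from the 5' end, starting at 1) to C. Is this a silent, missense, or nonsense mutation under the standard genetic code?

Position 9 falls in codon 3: GGT → Gly.
After the substitution the codon is GGC → Gly.
Both encode Gly, so the change is synonymous.

silent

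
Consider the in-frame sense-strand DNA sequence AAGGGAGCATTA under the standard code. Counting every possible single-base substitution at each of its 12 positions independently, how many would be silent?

Codon 1 (AAG, Lys): 1 synonymous substitution.
Codon 2 (GGA, Gly): 3 synonymous substitutions.
Codon 3 (GCA, Ala): 3 synonymous substitutions.
Codon 4 (TTA, Leu): 2 synonymous substitutions.
Total: 1 + 3 + 3 + 2 = 9.

9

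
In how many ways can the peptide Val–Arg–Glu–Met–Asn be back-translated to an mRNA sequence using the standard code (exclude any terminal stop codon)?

96

Val: 4 codons.
Arg: 6 codons.
Glu: 2 codons.
Met: 1 codon.
Asn: 2 codons.
4 × 6 × 2 × 1 × 2 = 96.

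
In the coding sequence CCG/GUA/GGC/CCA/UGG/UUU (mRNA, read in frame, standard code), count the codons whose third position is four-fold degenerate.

4

Codon 1 CCG (Pro): third position 4-fold.
Codon 2 GUA (Val): third position 4-fold.
Codon 3 GGC (Gly): third position 4-fold.
Codon 4 CCA (Pro): third position 4-fold.
Codon 5 UGG (Trp): third position 1-fold.
Codon 6 UUU (Phe): third position 2-fold.
Four-fold degenerate third positions: 4.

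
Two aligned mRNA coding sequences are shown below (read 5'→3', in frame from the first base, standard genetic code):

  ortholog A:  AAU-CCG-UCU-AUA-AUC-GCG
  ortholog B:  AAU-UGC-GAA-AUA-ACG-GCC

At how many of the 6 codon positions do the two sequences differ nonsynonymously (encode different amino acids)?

Codon 1: AAU Asn / AAU Asn — identical.
Codon 2: CCG Pro / UGC Cys — nonsynonymous.
Codon 3: UCU Ser / GAA Glu — nonsynonymous.
Codon 4: AUA Ile / AUA Ile — identical.
Codon 5: AUC Ile / ACG Thr — nonsynonymous.
Codon 6: GCG Ala / GCC Ala — synonymous.
Nonsynonymous differences: 3.

3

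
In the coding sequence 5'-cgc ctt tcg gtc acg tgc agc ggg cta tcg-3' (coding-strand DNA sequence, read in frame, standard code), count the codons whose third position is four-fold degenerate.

8

Codon 1 CGC (Arg): third position 4-fold.
Codon 2 CTT (Leu): third position 4-fold.
Codon 3 TCG (Ser): third position 4-fold.
Codon 4 GTC (Val): third position 4-fold.
Codon 5 ACG (Thr): third position 4-fold.
Codon 6 TGC (Cys): third position 2-fold.
Codon 7 AGC (Ser): third position 2-fold.
Codon 8 GGG (Gly): third position 4-fold.
Codon 9 CTA (Leu): third position 4-fold.
Codon 10 TCG (Ser): third position 4-fold.
Four-fold degenerate third positions: 8.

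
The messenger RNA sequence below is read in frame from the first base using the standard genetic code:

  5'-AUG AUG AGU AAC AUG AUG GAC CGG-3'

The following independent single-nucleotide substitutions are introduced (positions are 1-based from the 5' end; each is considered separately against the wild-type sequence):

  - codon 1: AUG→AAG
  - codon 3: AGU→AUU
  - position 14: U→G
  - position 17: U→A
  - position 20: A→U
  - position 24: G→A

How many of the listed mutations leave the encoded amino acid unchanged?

Codon 1: AUG (Met) → AAG (Lys) — missense.
Codon 3: AGU (Ser) → AUU (Ile) — missense.
Codon 5: AUG (Met) → AGG (Arg) — missense.
Codon 6: AUG (Met) → AAG (Lys) — missense.
Codon 7: GAC (Asp) → GUC (Val) — missense.
Codon 8: CGG (Arg) → CGA (Arg) — synonymous.
Synonymous: 1 of 6.

1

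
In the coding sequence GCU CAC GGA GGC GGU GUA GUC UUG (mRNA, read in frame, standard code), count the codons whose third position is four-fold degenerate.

Codon 1 GCU (Ala): third position 4-fold.
Codon 2 CAC (His): third position 2-fold.
Codon 3 GGA (Gly): third position 4-fold.
Codon 4 GGC (Gly): third position 4-fold.
Codon 5 GGU (Gly): third position 4-fold.
Codon 6 GUA (Val): third position 4-fold.
Codon 7 GUC (Val): third position 4-fold.
Codon 8 UUG (Leu): third position 2-fold.
Four-fold degenerate third positions: 6.

6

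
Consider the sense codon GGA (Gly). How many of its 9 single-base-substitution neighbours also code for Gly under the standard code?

Position 1: none → 0 synonymous.
Position 2: none → 0 synonymous.
Position 3: GGU, GGC, GGG → 3 synonymous.
Total: 0 + 0 + 3 = 3.

3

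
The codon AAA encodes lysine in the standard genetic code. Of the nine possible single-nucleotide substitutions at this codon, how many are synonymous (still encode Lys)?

Position 1: none → 0 synonymous.
Position 2: none → 0 synonymous.
Position 3: AAG → 1 synonymous.
Total: 0 + 0 + 1 = 1.

1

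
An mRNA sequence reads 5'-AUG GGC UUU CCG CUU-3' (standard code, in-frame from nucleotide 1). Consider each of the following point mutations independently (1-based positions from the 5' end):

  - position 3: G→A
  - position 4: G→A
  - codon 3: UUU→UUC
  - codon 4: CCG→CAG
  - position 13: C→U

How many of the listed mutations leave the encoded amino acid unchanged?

Codon 1: AUG (Met) → AUA (Ile) — missense.
Codon 2: GGC (Gly) → AGC (Ser) — missense.
Codon 3: UUU (Phe) → UUC (Phe) — synonymous.
Codon 4: CCG (Pro) → CAG (Gln) — missense.
Codon 5: CUU (Leu) → UUU (Phe) — missense.
Synonymous: 1 of 5.

1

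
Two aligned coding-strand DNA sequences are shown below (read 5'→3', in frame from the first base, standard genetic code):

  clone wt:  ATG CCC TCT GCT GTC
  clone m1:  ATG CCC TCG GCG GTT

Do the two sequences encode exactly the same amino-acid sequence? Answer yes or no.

Codon 1: ATG Met / ATG Met — identical.
Codon 2: CCC Pro / CCC Pro — identical.
Codon 3: TCT Ser / TCG Ser — synonymous.
Codon 4: GCT Ala / GCG Ala — synonymous.
Codon 5: GTC Val / GTT Val — synonymous.
Nonsynonymous differences: 0 → same protein.

yes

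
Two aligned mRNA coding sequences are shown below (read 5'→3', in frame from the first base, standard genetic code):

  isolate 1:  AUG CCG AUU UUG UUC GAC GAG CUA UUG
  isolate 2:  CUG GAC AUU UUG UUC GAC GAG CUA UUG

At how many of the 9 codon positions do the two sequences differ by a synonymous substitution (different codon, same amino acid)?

0

Codon 1: AUG Met / CUG Leu — nonsynonymous.
Codon 2: CCG Pro / GAC Asp — nonsynonymous.
Codon 3: AUU Ile / AUU Ile — identical.
Codon 4: UUG Leu / UUG Leu — identical.
Codon 5: UUC Phe / UUC Phe — identical.
Codon 6: GAC Asp / GAC Asp — identical.
Codon 7: GAG Glu / GAG Glu — identical.
Codon 8: CUA Leu / CUA Leu — identical.
Codon 9: UUG Leu / UUG Leu — identical.
Synonymous differences: 0.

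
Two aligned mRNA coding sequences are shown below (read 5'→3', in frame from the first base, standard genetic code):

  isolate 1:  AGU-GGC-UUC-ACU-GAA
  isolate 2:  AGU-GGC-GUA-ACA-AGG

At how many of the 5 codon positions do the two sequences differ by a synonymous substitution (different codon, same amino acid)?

1

Codon 1: AGU Ser / AGU Ser — identical.
Codon 2: GGC Gly / GGC Gly — identical.
Codon 3: UUC Phe / GUA Val — nonsynonymous.
Codon 4: ACU Thr / ACA Thr — synonymous.
Codon 5: GAA Glu / AGG Arg — nonsynonymous.
Synonymous differences: 1.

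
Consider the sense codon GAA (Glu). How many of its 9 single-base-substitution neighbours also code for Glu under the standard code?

Position 1: none → 0 synonymous.
Position 2: none → 0 synonymous.
Position 3: GAG → 1 synonymous.
Total: 0 + 0 + 1 = 1.

1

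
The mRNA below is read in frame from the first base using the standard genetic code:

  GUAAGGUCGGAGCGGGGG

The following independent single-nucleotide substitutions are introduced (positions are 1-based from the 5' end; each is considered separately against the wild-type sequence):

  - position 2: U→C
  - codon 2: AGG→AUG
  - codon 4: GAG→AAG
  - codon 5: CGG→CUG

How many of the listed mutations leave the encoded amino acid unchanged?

0

Codon 1: GUA (Val) → GCA (Ala) — missense.
Codon 2: AGG (Arg) → AUG (Met) — missense.
Codon 4: GAG (Glu) → AAG (Lys) — missense.
Codon 5: CGG (Arg) → CUG (Leu) — missense.
Synonymous: 0 of 4.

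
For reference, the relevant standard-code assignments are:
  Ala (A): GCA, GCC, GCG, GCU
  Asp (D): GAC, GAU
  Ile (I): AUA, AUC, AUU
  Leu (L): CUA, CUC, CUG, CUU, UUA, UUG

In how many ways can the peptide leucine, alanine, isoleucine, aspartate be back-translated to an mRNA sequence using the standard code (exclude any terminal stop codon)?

144

Leu: 6 codons.
Ala: 4 codons.
Ile: 3 codons.
Asp: 2 codons.
6 × 4 × 3 × 2 = 144.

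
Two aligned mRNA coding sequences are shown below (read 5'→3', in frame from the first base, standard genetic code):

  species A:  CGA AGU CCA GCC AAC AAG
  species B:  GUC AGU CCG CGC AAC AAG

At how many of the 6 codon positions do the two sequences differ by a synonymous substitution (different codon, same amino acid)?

Codon 1: CGA Arg / GUC Val — nonsynonymous.
Codon 2: AGU Ser / AGU Ser — identical.
Codon 3: CCA Pro / CCG Pro — synonymous.
Codon 4: GCC Ala / CGC Arg — nonsynonymous.
Codon 5: AAC Asn / AAC Asn — identical.
Codon 6: AAG Lys / AAG Lys — identical.
Synonymous differences: 1.

1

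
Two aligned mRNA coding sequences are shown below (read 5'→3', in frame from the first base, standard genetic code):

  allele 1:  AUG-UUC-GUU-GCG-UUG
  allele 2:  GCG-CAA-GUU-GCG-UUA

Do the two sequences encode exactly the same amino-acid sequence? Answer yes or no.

no

Codon 1: AUG Met / GCG Ala — nonsynonymous.
Codon 2: UUC Phe / CAA Gln — nonsynonymous.
Codon 3: GUU Val / GUU Val — identical.
Codon 4: GCG Ala / GCG Ala — identical.
Codon 5: UUG Leu / UUA Leu — synonymous.
Nonsynonymous differences: 2 → different protein.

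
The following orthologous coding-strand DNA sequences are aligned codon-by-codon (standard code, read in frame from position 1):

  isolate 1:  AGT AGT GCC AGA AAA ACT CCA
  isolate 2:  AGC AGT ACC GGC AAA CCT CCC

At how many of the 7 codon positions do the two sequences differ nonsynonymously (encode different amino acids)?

3

Codon 1: AGT Ser / AGC Ser — synonymous.
Codon 2: AGT Ser / AGT Ser — identical.
Codon 3: GCC Ala / ACC Thr — nonsynonymous.
Codon 4: AGA Arg / GGC Gly — nonsynonymous.
Codon 5: AAA Lys / AAA Lys — identical.
Codon 6: ACT Thr / CCT Pro — nonsynonymous.
Codon 7: CCA Pro / CCC Pro — synonymous.
Nonsynonymous differences: 3.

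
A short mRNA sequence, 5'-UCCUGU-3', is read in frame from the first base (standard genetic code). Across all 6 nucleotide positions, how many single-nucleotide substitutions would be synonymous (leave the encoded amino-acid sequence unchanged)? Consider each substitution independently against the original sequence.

Codon 1 (UCC, Ser): 3 synonymous substitutions.
Codon 2 (UGU, Cys): 1 synonymous substitution.
Total: 3 + 1 = 4.

4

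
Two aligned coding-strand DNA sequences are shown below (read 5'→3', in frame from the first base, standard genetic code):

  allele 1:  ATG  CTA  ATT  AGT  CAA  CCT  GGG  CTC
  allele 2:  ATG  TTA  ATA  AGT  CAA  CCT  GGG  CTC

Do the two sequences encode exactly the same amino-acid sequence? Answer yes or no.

Codon 1: ATG Met / ATG Met — identical.
Codon 2: CTA Leu / TTA Leu — synonymous.
Codon 3: ATT Ile / ATA Ile — synonymous.
Codon 4: AGT Ser / AGT Ser — identical.
Codon 5: CAA Gln / CAA Gln — identical.
Codon 6: CCT Pro / CCT Pro — identical.
Codon 7: GGG Gly / GGG Gly — identical.
Codon 8: CTC Leu / CTC Leu — identical.
Nonsynonymous differences: 0 → same protein.

yes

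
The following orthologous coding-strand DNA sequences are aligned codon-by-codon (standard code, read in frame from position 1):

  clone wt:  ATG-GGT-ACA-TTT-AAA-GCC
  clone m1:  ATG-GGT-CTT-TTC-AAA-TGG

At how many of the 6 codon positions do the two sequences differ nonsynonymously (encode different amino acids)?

2

Codon 1: ATG Met / ATG Met — identical.
Codon 2: GGT Gly / GGT Gly — identical.
Codon 3: ACA Thr / CTT Leu — nonsynonymous.
Codon 4: TTT Phe / TTC Phe — synonymous.
Codon 5: AAA Lys / AAA Lys — identical.
Codon 6: GCC Ala / TGG Trp — nonsynonymous.
Nonsynonymous differences: 2.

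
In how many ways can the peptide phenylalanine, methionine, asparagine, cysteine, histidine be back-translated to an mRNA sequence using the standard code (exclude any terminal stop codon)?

Phe: 2 codons.
Met: 1 codon.
Asn: 2 codons.
Cys: 2 codons.
His: 2 codons.
2 × 1 × 2 × 2 × 2 = 16.

16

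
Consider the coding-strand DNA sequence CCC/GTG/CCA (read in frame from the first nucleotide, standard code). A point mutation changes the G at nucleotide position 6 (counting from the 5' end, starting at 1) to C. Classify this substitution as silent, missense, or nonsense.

Position 6 falls in codon 2: GTG → Val.
After the substitution the codon is GTC → Val.
Both encode Val, so the change is synonymous.

silent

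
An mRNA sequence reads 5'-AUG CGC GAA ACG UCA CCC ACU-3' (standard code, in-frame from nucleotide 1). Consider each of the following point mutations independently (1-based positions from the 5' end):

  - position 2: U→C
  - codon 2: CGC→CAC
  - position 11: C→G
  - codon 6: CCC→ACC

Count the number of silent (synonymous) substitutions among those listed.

0

Codon 1: AUG (Met) → ACG (Thr) — missense.
Codon 2: CGC (Arg) → CAC (His) — missense.
Codon 4: ACG (Thr) → AGG (Arg) — missense.
Codon 6: CCC (Pro) → ACC (Thr) — missense.
Synonymous: 0 of 4.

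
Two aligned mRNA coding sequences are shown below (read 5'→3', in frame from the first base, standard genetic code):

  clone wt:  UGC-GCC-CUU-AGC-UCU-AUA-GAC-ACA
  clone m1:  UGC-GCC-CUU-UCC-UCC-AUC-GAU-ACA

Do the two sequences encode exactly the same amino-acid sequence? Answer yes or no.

yes

Codon 1: UGC Cys / UGC Cys — identical.
Codon 2: GCC Ala / GCC Ala — identical.
Codon 3: CUU Leu / CUU Leu — identical.
Codon 4: AGC Ser / UCC Ser — synonymous.
Codon 5: UCU Ser / UCC Ser — synonymous.
Codon 6: AUA Ile / AUC Ile — synonymous.
Codon 7: GAC Asp / GAU Asp — synonymous.
Codon 8: ACA Thr / ACA Thr — identical.
Nonsynonymous differences: 0 → same protein.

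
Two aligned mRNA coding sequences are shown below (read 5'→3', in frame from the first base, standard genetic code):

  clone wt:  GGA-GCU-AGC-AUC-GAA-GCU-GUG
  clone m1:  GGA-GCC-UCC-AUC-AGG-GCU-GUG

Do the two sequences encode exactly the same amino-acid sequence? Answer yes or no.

Codon 1: GGA Gly / GGA Gly — identical.
Codon 2: GCU Ala / GCC Ala — synonymous.
Codon 3: AGC Ser / UCC Ser — synonymous.
Codon 4: AUC Ile / AUC Ile — identical.
Codon 5: GAA Glu / AGG Arg — nonsynonymous.
Codon 6: GCU Ala / GCU Ala — identical.
Codon 7: GUG Val / GUG Val — identical.
Nonsynonymous differences: 1 → different protein.

no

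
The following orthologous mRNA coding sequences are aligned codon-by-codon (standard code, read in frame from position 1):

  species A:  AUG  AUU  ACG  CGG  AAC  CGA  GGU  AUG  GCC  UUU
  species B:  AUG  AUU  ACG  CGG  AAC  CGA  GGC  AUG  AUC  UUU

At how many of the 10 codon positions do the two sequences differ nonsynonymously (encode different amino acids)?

1

Codon 1: AUG Met / AUG Met — identical.
Codon 2: AUU Ile / AUU Ile — identical.
Codon 3: ACG Thr / ACG Thr — identical.
Codon 4: CGG Arg / CGG Arg — identical.
Codon 5: AAC Asn / AAC Asn — identical.
Codon 6: CGA Arg / CGA Arg — identical.
Codon 7: GGU Gly / GGC Gly — synonymous.
Codon 8: AUG Met / AUG Met — identical.
Codon 9: GCC Ala / AUC Ile — nonsynonymous.
Codon 10: UUU Phe / UUU Phe — identical.
Nonsynonymous differences: 1.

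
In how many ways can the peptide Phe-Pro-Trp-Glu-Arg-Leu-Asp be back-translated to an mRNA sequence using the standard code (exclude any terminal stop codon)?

Phe: 2 codons.
Pro: 4 codons.
Trp: 1 codon.
Glu: 2 codons.
Arg: 6 codons.
Leu: 6 codons.
Asp: 2 codons.
2 × 4 × 1 × 2 × 6 × 6 × 2 = 1152.

1152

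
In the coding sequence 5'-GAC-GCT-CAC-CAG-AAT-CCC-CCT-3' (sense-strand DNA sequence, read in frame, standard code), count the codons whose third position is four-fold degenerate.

Codon 1 GAC (Asp): third position 2-fold.
Codon 2 GCT (Ala): third position 4-fold.
Codon 3 CAC (His): third position 2-fold.
Codon 4 CAG (Gln): third position 2-fold.
Codon 5 AAT (Asn): third position 2-fold.
Codon 6 CCC (Pro): third position 4-fold.
Codon 7 CCT (Pro): third position 4-fold.
Four-fold degenerate third positions: 3.

3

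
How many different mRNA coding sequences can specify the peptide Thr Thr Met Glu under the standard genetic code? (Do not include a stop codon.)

Thr: 4 codons.
Thr: 4 codons.
Met: 1 codon.
Glu: 2 codons.
4 × 4 × 1 × 2 = 32.

32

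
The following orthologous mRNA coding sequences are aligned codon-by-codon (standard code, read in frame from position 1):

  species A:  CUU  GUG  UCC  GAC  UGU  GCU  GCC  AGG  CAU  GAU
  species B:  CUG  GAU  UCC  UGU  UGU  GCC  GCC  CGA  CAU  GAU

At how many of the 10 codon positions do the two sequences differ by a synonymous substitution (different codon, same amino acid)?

Codon 1: CUU Leu / CUG Leu — synonymous.
Codon 2: GUG Val / GAU Asp — nonsynonymous.
Codon 3: UCC Ser / UCC Ser — identical.
Codon 4: GAC Asp / UGU Cys — nonsynonymous.
Codon 5: UGU Cys / UGU Cys — identical.
Codon 6: GCU Ala / GCC Ala — synonymous.
Codon 7: GCC Ala / GCC Ala — identical.
Codon 8: AGG Arg / CGA Arg — synonymous.
Codon 9: CAU His / CAU His — identical.
Codon 10: GAU Asp / GAU Asp — identical.
Synonymous differences: 3.

3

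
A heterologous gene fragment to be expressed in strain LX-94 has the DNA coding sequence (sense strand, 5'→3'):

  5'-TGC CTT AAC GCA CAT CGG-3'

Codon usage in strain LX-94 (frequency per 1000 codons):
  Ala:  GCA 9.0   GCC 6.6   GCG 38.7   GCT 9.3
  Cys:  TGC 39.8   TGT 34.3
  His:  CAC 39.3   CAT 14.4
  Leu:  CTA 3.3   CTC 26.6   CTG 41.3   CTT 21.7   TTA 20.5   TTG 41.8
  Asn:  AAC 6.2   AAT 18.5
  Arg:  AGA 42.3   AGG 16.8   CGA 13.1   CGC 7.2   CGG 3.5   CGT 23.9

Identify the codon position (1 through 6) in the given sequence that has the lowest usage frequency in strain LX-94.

6

Codon 1 TGC (Cys): 39.8 per 1000.
Codon 2 CTT (Leu): 21.7 per 1000.
Codon 3 AAC (Asn): 6.2 per 1000.
Codon 4 GCA (Ala): 9.0 per 1000.
Codon 5 CAT (His): 14.4 per 1000.
Codon 6 CGG (Arg): 3.5 per 1000.
Lowest frequency is 3.5 at codon 6.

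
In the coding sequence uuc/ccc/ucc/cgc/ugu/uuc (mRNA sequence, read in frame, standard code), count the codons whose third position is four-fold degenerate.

3

Codon 1 UUC (Phe): third position 2-fold.
Codon 2 CCC (Pro): third position 4-fold.
Codon 3 UCC (Ser): third position 4-fold.
Codon 4 CGC (Arg): third position 4-fold.
Codon 5 UGU (Cys): third position 2-fold.
Codon 6 UUC (Phe): third position 2-fold.
Four-fold degenerate third positions: 3.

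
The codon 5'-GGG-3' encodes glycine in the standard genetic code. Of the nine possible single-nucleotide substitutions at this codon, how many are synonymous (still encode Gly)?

Position 1: none → 0 synonymous.
Position 2: none → 0 synonymous.
Position 3: GGU, GGC, GGA → 3 synonymous.
Total: 0 + 0 + 3 = 3.

3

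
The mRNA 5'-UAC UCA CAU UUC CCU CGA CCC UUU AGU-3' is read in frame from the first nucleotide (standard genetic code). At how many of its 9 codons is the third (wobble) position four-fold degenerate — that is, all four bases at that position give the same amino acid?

Codon 1 UAC (Tyr): third position 2-fold.
Codon 2 UCA (Ser): third position 4-fold.
Codon 3 CAU (His): third position 2-fold.
Codon 4 UUC (Phe): third position 2-fold.
Codon 5 CCU (Pro): third position 4-fold.
Codon 6 CGA (Arg): third position 4-fold.
Codon 7 CCC (Pro): third position 4-fold.
Codon 8 UUU (Phe): third position 2-fold.
Codon 9 AGU (Ser): third position 2-fold.
Four-fold degenerate third positions: 4.

4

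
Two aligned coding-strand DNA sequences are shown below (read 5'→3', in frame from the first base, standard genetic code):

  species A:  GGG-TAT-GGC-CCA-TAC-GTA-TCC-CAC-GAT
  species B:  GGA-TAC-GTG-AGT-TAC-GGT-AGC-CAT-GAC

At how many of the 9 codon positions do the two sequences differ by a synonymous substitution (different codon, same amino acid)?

Codon 1: GGG Gly / GGA Gly — synonymous.
Codon 2: TAT Tyr / TAC Tyr — synonymous.
Codon 3: GGC Gly / GTG Val — nonsynonymous.
Codon 4: CCA Pro / AGT Ser — nonsynonymous.
Codon 5: TAC Tyr / TAC Tyr — identical.
Codon 6: GTA Val / GGT Gly — nonsynonymous.
Codon 7: TCC Ser / AGC Ser — synonymous.
Codon 8: CAC His / CAT His — synonymous.
Codon 9: GAT Asp / GAC Asp — synonymous.
Synonymous differences: 5.

5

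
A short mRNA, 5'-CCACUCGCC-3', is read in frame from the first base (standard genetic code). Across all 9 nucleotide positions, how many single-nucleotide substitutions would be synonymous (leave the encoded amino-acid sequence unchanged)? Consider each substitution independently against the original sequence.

Codon 1 (CCA, Pro): 3 synonymous substitutions.
Codon 2 (CUC, Leu): 3 synonymous substitutions.
Codon 3 (GCC, Ala): 3 synonymous substitutions.
Total: 3 + 3 + 3 = 9.

9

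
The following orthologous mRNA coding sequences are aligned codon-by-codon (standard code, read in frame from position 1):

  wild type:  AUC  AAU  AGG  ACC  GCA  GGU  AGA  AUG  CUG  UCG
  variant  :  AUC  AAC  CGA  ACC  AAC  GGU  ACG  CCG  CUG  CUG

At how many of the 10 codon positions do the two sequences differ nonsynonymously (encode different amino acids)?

Codon 1: AUC Ile / AUC Ile — identical.
Codon 2: AAU Asn / AAC Asn — synonymous.
Codon 3: AGG Arg / CGA Arg — synonymous.
Codon 4: ACC Thr / ACC Thr — identical.
Codon 5: GCA Ala / AAC Asn — nonsynonymous.
Codon 6: GGU Gly / GGU Gly — identical.
Codon 7: AGA Arg / ACG Thr — nonsynonymous.
Codon 8: AUG Met / CCG Pro — nonsynonymous.
Codon 9: CUG Leu / CUG Leu — identical.
Codon 10: UCG Ser / CUG Leu — nonsynonymous.
Nonsynonymous differences: 4.

4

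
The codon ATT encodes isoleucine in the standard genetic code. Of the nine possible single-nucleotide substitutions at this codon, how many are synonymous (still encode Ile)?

2

Position 1: none → 0 synonymous.
Position 2: none → 0 synonymous.
Position 3: ATC, ATA → 2 synonymous.
Total: 0 + 0 + 2 = 2.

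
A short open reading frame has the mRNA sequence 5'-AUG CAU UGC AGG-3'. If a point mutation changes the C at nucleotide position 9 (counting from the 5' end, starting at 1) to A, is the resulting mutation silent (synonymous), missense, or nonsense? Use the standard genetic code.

nonsense

Position 9 falls in codon 3: UGC → Cys.
After the substitution the codon is UGA → Stop.
The new codon is a stop codon, so this is a nonsense mutation.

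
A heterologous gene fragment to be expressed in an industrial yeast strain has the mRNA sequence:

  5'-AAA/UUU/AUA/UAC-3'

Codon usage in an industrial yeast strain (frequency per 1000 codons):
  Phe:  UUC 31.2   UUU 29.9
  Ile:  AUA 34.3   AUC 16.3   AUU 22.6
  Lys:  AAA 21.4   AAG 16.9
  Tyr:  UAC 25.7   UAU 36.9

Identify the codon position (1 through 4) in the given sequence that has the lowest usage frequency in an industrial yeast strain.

Codon 1 AAA (Lys): 21.4 per 1000.
Codon 2 UUU (Phe): 29.9 per 1000.
Codon 3 AUA (Ile): 34.3 per 1000.
Codon 4 UAC (Tyr): 25.7 per 1000.
Lowest frequency is 21.4 at codon 1.

1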